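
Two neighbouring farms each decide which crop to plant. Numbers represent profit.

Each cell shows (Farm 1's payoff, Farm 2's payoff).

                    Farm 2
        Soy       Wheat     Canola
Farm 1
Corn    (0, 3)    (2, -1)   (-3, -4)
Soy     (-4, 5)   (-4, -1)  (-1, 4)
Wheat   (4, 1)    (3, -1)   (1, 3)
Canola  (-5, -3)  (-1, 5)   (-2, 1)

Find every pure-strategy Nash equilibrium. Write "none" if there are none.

(Wheat, Canola)

Farm 1 against Soy: payoffs 0, -4, 4, -5 → best response Wheat.
Farm 1 against Wheat: payoffs 2, -4, 3, -1 → best response Wheat.
Farm 1 against Canola: payoffs -3, -1, 1, -2 → best response Wheat.
Farm 2 against Corn: payoffs 3, -1, -4 → best response Soy.
Farm 2 against Soy: payoffs 5, -1, 4 → best response Soy.
Farm 2 against Wheat: payoffs 1, -1, 3 → best response Canola.
Farm 2 against Canola: payoffs -3, 5, 1 → best response Wheat.
Mutual best responses: (Wheat, Canola).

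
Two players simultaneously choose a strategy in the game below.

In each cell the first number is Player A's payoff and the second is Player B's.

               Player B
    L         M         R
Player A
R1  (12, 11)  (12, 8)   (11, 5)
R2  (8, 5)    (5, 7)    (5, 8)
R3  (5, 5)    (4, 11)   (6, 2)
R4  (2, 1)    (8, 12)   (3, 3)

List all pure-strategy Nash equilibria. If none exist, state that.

For each strategy profile, look for a profitable unilateral deviation.
(R1, L): Player A gets 12, best alternative 8; Player B gets 11, best alternative 8. No profitable deviation — NE.
(R1, M): Player B can switch to L (8 → 11). Not NE.
(R1, R): Player B can switch to L (5 → 11). Not NE.
(R2, L): Player A can switch to R1 (8 → 12). Not NE.
(R2, M): Player A can switch to R1 (5 → 12). Not NE.
(R2, R): Player A can switch to R1 (5 → 11). Not NE.
(R3, L): Player A can switch to R1 (5 → 12). Not NE.
(The remaining 5 profiles each have a profitable deviation by the same check.)

Pure NE: (R1, L)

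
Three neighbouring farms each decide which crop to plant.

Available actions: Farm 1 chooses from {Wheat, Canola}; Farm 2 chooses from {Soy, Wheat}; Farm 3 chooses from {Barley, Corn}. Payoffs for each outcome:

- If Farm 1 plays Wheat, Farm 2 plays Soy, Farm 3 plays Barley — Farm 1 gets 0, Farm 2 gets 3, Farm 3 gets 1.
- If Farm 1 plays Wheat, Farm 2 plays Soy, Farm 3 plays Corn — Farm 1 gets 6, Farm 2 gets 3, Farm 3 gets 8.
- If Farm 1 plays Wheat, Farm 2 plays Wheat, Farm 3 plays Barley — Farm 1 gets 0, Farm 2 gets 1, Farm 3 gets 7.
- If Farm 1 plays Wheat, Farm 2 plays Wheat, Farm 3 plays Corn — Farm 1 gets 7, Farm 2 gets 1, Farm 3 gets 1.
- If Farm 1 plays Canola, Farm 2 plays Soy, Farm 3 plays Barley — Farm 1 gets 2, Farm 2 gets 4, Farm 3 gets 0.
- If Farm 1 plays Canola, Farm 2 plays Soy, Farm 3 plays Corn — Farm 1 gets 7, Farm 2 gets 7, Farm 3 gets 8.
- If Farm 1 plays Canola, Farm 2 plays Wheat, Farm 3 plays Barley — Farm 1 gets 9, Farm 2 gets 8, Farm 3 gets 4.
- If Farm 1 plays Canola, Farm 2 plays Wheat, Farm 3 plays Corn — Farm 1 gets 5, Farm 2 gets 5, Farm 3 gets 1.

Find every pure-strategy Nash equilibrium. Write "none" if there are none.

Farm 1 against (Soy, Barley): payoffs 0, 2 → best response Canola.
Farm 1 against (Soy, Corn): payoffs 6, 7 → best response Canola.
Farm 1 against (Wheat, Barley): payoffs 0, 9 → best response Canola.
Farm 1 against (Wheat, Corn): payoffs 7, 5 → best response Wheat.
Farm 2 against (Wheat, Barley): payoffs 3, 1 → best response Soy.
Farm 2 against (Wheat, Corn): payoffs 3, 1 → best response Soy.
Farm 2 against (Canola, Barley): payoffs 4, 8 → best response Wheat.
Farm 2 against (Canola, Corn): payoffs 7, 5 → best response Soy.
Farm 3 against (Wheat, Soy): payoffs 1, 8 → best response Corn.
Farm 3 against (Wheat, Wheat): payoffs 7, 1 → best response Barley.
Farm 3 against (Canola, Soy): payoffs 0, 8 → best response Corn.
Farm 3 against (Canola, Wheat): payoffs 4, 1 → best response Barley.
Mutual best responses: (Canola, Soy, Corn); (Canola, Wheat, Barley).

Pure-strategy Nash equilibria: (Canola, Soy, Corn) and (Canola, Wheat, Barley)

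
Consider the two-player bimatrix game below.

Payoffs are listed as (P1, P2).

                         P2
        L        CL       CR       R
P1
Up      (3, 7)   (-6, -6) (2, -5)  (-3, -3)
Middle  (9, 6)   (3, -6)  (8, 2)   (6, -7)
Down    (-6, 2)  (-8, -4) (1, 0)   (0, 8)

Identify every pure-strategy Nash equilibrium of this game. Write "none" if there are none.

(Up, L): P1 can switch to Middle (3 → 9). Not NE.
(Up, CL): P1 can switch to Middle (-6 → 3). Not NE.
(Up, CR): P1 can switch to Middle (2 → 8). Not NE.
(Up, R): P1 can switch to Middle (-3 → 6). Not NE.
(Middle, L): P1 gets 9, best alternative 3; P2 gets 6, best alternative 2. No profitable deviation — NE.
(Middle, CL): P2 can switch to L (-6 → 6). Not NE.
(Middle, CR): P2 can switch to L (2 → 6). Not NE.
(The remaining 5 profiles each have a profitable deviation by the same check.)

Pure NE: (Middle, L)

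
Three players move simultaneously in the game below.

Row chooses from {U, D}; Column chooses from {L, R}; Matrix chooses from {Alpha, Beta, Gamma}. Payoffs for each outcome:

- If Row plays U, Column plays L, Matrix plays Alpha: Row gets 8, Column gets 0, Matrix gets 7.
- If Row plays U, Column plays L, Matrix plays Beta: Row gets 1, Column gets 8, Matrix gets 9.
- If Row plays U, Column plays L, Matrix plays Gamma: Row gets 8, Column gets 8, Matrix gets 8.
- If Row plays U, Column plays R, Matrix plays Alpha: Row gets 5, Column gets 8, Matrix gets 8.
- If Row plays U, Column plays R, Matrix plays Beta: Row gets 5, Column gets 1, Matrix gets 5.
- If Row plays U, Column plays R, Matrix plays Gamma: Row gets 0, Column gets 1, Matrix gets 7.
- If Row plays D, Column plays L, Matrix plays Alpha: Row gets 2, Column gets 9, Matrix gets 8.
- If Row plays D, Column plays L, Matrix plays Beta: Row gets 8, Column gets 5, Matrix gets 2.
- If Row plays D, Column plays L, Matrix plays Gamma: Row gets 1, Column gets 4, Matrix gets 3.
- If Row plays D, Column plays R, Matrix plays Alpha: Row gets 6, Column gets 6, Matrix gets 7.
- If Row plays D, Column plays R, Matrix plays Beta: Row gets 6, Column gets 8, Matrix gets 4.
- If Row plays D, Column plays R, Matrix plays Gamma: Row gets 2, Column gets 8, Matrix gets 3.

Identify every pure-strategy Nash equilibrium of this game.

No pure-strategy Nash equilibrium.

Row against (L, Alpha): payoffs 8, 2 → best response U.
Row against (L, Beta): payoffs 1, 8 → best response D.
Row against (L, Gamma): payoffs 8, 1 → best response U.
Row against (R, Alpha): payoffs 5, 6 → best response D.
Row against (R, Beta): payoffs 5, 6 → best response D.
Row against (R, Gamma): payoffs 0, 2 → best response D.
Column against (U, Alpha): payoffs 0, 8 → best response R.
Column against (U, Beta): payoffs 8, 1 → best response L.
Column against (U, Gamma): payoffs 8, 1 → best response L.
Column against (D, Alpha): payoffs 9, 6 → best response L.
Column against (D, Beta): payoffs 5, 8 → best response R.
Column against (D, Gamma): payoffs 4, 8 → best response R.
Matrix against (U, L): payoffs 7, 9, 8 → best response Beta.
Matrix against (U, R): payoffs 8, 5, 7 → best response Alpha.
Matrix against (D, L): payoffs 8, 2, 3 → best response Alpha.
Matrix against (D, R): payoffs 7, 4, 3 → best response Alpha.
No profile is a mutual best response for all players.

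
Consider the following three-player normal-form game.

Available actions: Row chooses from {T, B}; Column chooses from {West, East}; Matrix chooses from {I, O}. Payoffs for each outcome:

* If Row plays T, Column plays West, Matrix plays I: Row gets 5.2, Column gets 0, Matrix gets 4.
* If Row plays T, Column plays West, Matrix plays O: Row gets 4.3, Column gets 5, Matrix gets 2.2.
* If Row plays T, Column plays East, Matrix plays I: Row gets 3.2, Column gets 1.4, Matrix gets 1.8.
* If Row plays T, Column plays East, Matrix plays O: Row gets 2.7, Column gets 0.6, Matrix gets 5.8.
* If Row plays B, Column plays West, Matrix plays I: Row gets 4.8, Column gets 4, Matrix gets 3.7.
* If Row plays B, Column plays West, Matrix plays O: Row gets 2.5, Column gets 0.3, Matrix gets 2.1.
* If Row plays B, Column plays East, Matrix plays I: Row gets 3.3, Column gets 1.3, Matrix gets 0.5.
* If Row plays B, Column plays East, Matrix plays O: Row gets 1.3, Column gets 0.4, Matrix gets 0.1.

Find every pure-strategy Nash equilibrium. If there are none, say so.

Mark each player's best response to every combination of opponents' strategies; a profile where every player is best-responding is a pure Nash equilibrium.
Row against (West, I): payoffs 5.2, 4.8 → best response T.
Row against (West, O): payoffs 4.3, 2.5 → best response T.
Row against (East, I): payoffs 3.2, 3.3 → best response B.
Row against (East, O): payoffs 2.7, 1.3 → best response T.
Column against (T, I): payoffs 0, 1.4 → best response East.
Column against (T, O): payoffs 5, 0.6 → best response West.
Column against (B, I): payoffs 4, 1.3 → best response West.
Column against (B, O): payoffs 0.3, 0.4 → best response East.
Matrix against (T, West): payoffs 4, 2.2 → best response I.
Matrix against (T, East): payoffs 1.8, 5.8 → best response O.
Matrix against (B, West): payoffs 3.7, 2.1 → best response I.
Matrix against (B, East): payoffs 0.5, 0.1 → best response I.
No profile is a mutual best response for all players.

There is no pure-strategy Nash equilibrium.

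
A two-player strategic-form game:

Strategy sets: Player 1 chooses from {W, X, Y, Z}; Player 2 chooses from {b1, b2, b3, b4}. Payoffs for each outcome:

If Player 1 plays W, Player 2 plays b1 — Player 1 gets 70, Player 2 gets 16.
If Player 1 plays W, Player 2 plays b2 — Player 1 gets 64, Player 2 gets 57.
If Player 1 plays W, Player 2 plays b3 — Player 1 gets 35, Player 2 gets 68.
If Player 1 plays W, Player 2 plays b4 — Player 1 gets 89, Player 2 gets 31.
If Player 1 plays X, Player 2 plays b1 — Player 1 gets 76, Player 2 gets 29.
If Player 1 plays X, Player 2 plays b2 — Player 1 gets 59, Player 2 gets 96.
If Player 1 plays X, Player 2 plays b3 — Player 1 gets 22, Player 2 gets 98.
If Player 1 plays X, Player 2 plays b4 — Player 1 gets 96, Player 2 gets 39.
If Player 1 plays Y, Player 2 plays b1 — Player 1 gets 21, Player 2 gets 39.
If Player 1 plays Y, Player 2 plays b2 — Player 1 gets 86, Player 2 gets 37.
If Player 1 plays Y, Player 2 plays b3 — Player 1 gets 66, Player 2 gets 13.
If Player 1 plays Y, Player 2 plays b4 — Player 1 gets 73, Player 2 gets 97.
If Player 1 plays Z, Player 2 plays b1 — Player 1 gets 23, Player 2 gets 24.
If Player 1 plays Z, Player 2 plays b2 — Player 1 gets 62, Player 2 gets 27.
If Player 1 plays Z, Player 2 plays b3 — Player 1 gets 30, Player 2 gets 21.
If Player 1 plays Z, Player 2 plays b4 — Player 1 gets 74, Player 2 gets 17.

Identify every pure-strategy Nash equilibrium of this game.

There is no pure-strategy Nash equilibrium.

Player 1 against b1: payoffs 70, 76, 21, 23 → best response X.
Player 1 against b2: payoffs 64, 59, 86, 62 → best response Y.
Player 1 against b3: payoffs 35, 22, 66, 30 → best response Y.
Player 1 against b4: payoffs 89, 96, 73, 74 → best response X.
Player 2 against W: payoffs 16, 57, 68, 31 → best response b3.
Player 2 against X: payoffs 29, 96, 98, 39 → best response b3.
Player 2 against Y: payoffs 39, 37, 13, 97 → best response b4.
Player 2 against Z: payoffs 24, 27, 21, 17 → best response b2.
No profile is a mutual best response for all players.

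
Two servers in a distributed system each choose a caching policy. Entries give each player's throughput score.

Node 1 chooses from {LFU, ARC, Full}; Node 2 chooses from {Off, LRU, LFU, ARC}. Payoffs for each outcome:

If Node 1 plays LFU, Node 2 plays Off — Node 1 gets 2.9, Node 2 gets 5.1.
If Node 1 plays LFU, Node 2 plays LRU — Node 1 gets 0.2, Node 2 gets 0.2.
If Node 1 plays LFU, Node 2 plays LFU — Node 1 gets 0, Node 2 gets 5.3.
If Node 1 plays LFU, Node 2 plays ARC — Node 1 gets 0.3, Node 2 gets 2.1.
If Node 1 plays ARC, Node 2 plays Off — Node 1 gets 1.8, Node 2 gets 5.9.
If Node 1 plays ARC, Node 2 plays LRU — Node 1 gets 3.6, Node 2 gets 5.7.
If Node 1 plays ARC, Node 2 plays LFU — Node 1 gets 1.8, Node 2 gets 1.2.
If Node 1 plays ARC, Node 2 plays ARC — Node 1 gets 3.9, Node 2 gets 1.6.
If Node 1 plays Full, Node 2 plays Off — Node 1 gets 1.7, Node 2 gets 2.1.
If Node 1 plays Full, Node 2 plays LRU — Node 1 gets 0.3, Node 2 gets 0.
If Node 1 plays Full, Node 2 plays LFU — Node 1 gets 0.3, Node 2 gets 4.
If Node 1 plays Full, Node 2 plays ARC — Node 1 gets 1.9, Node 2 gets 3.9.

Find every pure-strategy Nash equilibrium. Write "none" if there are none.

No pure-strategy Nash equilibrium.

(LFU, Off): Node 2 can switch to LFU (5.1 → 5.3). Not NE.
(LFU, LRU): Node 1 can switch to ARC (0.2 → 3.6). Not NE.
(LFU, LFU): Node 1 can switch to ARC (0 → 1.8). Not NE.
(LFU, ARC): Node 1 can switch to ARC (0.3 → 3.9). Not NE.
(ARC, Off): Node 1 can switch to LFU (1.8 → 2.9). Not NE.
(ARC, LRU): Node 2 can switch to Off (5.7 → 5.9). Not NE.
(The remaining 6 profiles each have a profitable deviation by the same check.)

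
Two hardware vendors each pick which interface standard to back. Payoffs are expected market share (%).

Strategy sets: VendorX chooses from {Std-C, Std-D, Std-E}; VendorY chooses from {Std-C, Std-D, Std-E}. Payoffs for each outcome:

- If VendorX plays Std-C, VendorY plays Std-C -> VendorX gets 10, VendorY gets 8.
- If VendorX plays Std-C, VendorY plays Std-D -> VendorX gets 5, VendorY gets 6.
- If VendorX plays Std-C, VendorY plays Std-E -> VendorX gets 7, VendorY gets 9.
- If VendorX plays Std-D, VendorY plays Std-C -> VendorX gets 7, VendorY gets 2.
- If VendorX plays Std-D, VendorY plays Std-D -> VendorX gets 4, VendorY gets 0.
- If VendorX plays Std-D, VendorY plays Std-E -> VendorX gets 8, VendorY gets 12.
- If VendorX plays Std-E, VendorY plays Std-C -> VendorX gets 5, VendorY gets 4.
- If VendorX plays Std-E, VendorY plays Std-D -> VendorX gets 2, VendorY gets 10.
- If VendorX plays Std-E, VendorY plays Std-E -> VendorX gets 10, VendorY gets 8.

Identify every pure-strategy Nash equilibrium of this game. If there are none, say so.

There is no pure-strategy Nash equilibrium.

(Std-C, Std-C): VendorY can switch to Std-E (8 → 9). Not NE.
(Std-C, Std-D): VendorY can switch to Std-C (6 → 8). Not NE.
(Std-C, Std-E): VendorX can switch to Std-D (7 → 8). Not NE.
(Std-D, Std-C): VendorX can switch to Std-C (7 → 10). Not NE.
(Std-D, Std-D): VendorX can switch to Std-C (4 → 5). Not NE.
(Std-D, Std-E): VendorX can switch to Std-E (8 → 10). Not NE.
(Std-E, Std-C): VendorX can switch to Std-C (5 → 10). Not NE.
(Std-E, Std-D): VendorX can switch to Std-C (2 → 5). Not NE.
(Std-E, Std-E): VendorY can switch to Std-D (8 → 10). Not NE.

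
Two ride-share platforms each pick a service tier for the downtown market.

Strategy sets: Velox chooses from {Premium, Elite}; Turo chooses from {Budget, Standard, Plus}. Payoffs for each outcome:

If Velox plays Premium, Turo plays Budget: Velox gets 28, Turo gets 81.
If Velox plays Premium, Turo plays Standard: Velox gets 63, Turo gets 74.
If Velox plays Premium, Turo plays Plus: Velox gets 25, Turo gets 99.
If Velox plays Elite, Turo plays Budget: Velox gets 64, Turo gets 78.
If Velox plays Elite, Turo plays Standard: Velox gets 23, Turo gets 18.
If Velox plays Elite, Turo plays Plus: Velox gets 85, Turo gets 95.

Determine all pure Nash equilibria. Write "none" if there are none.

(Elite, Plus)

(Premium, Budget): Velox can switch to Elite (28 → 64). Not NE.
(Premium, Standard): Turo can switch to Budget (74 → 81). Not NE.
(Premium, Plus): Velox can switch to Elite (25 → 85). Not NE.
(Elite, Budget): Turo can switch to Plus (78 → 95). Not NE.
(Elite, Standard): Velox can switch to Premium (23 → 63). Not NE.
(Elite, Plus): Velox gets 85, best alternative 25; Turo gets 95, best alternative 78. No profitable deviation — NE.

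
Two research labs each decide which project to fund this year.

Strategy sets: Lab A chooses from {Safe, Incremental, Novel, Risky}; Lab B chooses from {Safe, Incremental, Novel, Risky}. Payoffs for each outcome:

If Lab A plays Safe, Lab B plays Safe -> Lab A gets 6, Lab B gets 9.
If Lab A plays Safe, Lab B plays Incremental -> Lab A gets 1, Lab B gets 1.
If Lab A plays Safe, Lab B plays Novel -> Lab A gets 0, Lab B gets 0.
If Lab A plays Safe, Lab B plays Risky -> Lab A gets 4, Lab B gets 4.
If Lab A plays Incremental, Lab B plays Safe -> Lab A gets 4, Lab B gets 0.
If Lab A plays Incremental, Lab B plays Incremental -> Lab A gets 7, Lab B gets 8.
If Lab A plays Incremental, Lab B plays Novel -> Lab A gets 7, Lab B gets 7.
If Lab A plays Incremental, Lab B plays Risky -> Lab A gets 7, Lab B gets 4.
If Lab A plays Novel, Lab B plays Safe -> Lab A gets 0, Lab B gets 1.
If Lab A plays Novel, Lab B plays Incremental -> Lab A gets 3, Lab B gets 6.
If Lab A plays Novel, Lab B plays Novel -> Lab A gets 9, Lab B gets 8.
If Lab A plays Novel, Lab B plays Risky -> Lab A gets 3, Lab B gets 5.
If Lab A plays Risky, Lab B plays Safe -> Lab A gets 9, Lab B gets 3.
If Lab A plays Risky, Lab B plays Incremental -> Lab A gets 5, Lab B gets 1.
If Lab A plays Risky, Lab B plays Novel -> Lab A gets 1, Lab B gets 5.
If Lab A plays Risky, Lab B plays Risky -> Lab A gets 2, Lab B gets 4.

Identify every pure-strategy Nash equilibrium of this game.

Pure-strategy Nash equilibria: (Incremental, Incremental), (Novel, Novel)

(Safe, Safe): Lab A can switch to Risky (6 → 9). Not NE.
(Safe, Incremental): Lab A can switch to Incremental (1 → 7). Not NE.
(Safe, Novel): Lab A can switch to Incremental (0 → 7). Not NE.
(Safe, Risky): Lab A can switch to Incremental (4 → 7). Not NE.
(Incremental, Safe): Lab A can switch to Safe (4 → 6). Not NE.
(Incremental, Incremental): Lab A gets 7, best alternative 5; Lab B gets 8, best alternative 7. No profitable deviation — NE.
(Incremental, Novel): Lab A can switch to Novel (7 → 9). Not NE.
(Incremental, Risky): Lab B can switch to Incremental (4 → 8). Not NE.
(Novel, Safe): Lab A can switch to Safe (0 → 6). Not NE.
(Novel, Incremental): Lab A can switch to Incremental (3 → 7). Not NE.
(Novel, Novel): Lab A gets 9, best alternative 7; Lab B gets 8, best alternative 6. No profitable deviation — NE.
(Novel, Risky): Lab A can switch to Safe (3 → 4). Not NE.
(The remaining 4 profiles each have a profitable deviation by the same check.)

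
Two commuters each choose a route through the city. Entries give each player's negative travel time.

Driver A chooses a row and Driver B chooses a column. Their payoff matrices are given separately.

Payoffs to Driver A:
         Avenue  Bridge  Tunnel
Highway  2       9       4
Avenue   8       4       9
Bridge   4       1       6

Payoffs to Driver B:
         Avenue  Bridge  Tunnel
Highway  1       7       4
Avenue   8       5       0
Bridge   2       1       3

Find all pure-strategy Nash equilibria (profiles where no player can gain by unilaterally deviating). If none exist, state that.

Check each profile: it is a Nash equilibrium iff no player can strictly gain by switching unilaterally.
(Highway, Avenue): Driver A can switch to Avenue (2 → 8). Not NE.
(Highway, Bridge): Driver A gets 9, best alternative 4; Driver B gets 7, best alternative 4. No profitable deviation — NE.
(Highway, Tunnel): Driver A can switch to Avenue (4 → 9). Not NE.
(Avenue, Avenue): Driver A gets 8, best alternative 4; Driver B gets 8, best alternative 5. No profitable deviation — NE.
(Avenue, Bridge): Driver A can switch to Highway (4 → 9). Not NE.
(Avenue, Tunnel): Driver B can switch to Avenue (0 → 8). Not NE.
(Bridge, Avenue): Driver A can switch to Avenue (4 → 8). Not NE.
(Bridge, Bridge): Driver A can switch to Highway (1 → 9). Not NE.
(The remaining 1 profile has a profitable deviation by the same check.)

The pure Nash equilibria are (Highway, Bridge) and (Avenue, Avenue).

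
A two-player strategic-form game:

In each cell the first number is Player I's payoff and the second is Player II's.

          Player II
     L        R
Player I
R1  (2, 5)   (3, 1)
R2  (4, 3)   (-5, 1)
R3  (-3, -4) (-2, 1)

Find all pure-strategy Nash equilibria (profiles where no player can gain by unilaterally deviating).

For each player, find the best response to each opponent profile; mutual best responses are the pure NE.
Player I against L: payoffs 2, 4, -3 → best response R2.
Player I against R: payoffs 3, -5, -2 → best response R1.
Player II against R1: payoffs 5, 1 → best response L.
Player II against R2: payoffs 3, 1 → best response L.
Player II against R3: payoffs -4, 1 → best response R.
Mutual best responses: (R2, L).

The unique pure-strategy Nash equilibrium is (R2, L).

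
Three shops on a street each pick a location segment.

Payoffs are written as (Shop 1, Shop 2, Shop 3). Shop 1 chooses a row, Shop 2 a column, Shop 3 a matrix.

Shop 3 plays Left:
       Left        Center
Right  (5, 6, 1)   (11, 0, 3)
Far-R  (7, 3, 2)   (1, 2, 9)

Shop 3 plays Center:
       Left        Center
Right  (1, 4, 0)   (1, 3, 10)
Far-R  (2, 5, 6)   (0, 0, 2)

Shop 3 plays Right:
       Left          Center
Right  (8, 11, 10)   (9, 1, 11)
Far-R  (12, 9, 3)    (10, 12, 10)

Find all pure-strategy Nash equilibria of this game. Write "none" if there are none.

Mark each player's best response to every combination of opponents' strategies; a profile where every player is best-responding is a pure Nash equilibrium.
Shop 1 against (Left, Left): payoffs 5, 7 → best response Far-R.
Shop 1 against (Left, Center): payoffs 1, 2 → best response Far-R.
Shop 1 against (Left, Right): payoffs 8, 12 → best response Far-R.
Shop 1 against (Center, Left): payoffs 11, 1 → best response Right.
Shop 1 against (Center, Center): payoffs 1, 0 → best response Right.
Shop 1 against (Center, Right): payoffs 9, 10 → best response Far-R.
Shop 2 against (Right, Left): payoffs 6, 0 → best response Left.
Shop 2 against (Right, Center): payoffs 4, 3 → best response Left.
Shop 2 against (Right, Right): payoffs 11, 1 → best response Left.
Shop 2 against (Far-R, Left): payoffs 3, 2 → best response Left.
Shop 2 against (Far-R, Center): payoffs 5, 0 → best response Left.
Shop 2 against (Far-R, Right): payoffs 9, 12 → best response Center.
Shop 3 against (Right, Left): payoffs 1, 0, 10 → best response Right.
Shop 3 against (Right, Center): payoffs 3, 10, 11 → best response Right.
Shop 3 against (Far-R, Left): payoffs 2, 6, 3 → best response Center.
Shop 3 against (Far-R, Center): payoffs 9, 2, 10 → best response Right.
Mutual best responses: (Far-R, Left, Center); (Far-R, Center, Right).

(Far-R, Left, Center), (Far-R, Center, Right)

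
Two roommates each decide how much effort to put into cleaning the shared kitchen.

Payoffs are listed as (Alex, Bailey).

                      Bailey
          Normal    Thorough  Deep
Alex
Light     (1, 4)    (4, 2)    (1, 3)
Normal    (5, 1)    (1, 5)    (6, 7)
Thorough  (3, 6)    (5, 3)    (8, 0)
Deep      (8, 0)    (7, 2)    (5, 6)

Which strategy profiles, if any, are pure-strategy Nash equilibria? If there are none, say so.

No pure-strategy Nash equilibrium.

(Light, Normal): Alex can switch to Normal (1 → 5). Not NE.
(Light, Thorough): Alex can switch to Thorough (4 → 5). Not NE.
(Light, Deep): Alex can switch to Normal (1 → 6). Not NE.
(Normal, Normal): Alex can switch to Deep (5 → 8). Not NE.
(Normal, Thorough): Alex can switch to Light (1 → 4). Not NE.
(Normal, Deep): Alex can switch to Thorough (6 → 8). Not NE.
(Thorough, Normal): Alex can switch to Normal (3 → 5). Not NE.
(Thorough, Thorough): Alex can switch to Deep (5 → 7). Not NE.
(The remaining 4 profiles each have a profitable deviation by the same check.)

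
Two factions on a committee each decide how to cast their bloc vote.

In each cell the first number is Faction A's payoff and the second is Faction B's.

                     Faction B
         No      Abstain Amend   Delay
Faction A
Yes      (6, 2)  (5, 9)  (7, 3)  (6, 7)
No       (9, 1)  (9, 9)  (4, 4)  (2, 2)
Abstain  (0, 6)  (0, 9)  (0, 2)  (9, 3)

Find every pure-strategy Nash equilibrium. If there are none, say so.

(No, Abstain)

(Yes, No): Faction A can switch to No (6 → 9). Not NE.
(Yes, Abstain): Faction A can switch to No (5 → 9). Not NE.
(Yes, Amend): Faction B can switch to Abstain (3 → 9). Not NE.
(Yes, Delay): Faction A can switch to Abstain (6 → 9). Not NE.
(No, No): Faction B can switch to Abstain (1 → 9). Not NE.
(No, Abstain): Faction A gets 9, best alternative 5; Faction B gets 9, best alternative 4. No profitable deviation — NE.
(No, Amend): Faction A can switch to Yes (4 → 7). Not NE.
(No, Delay): Faction A can switch to Yes (2 → 6). Not NE.
(Abstain, No): Faction A can switch to Yes (0 → 6). Not NE.
(The remaining 3 profiles each have a profitable deviation by the same check.)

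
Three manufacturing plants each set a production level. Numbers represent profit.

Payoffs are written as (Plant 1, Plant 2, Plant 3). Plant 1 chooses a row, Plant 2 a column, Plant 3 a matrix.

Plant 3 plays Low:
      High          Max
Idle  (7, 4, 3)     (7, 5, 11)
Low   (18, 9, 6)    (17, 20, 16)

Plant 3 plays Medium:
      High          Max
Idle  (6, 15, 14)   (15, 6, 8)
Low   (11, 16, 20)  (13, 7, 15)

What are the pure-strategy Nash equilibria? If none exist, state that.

Plant 1 against (High, Low): payoffs 7, 18 → best response Low.
Plant 1 against (High, Medium): payoffs 6, 11 → best response Low.
Plant 1 against (Max, Low): payoffs 7, 17 → best response Low.
Plant 1 against (Max, Medium): payoffs 15, 13 → best response Idle.
Plant 2 against (Idle, Low): payoffs 4, 5 → best response Max.
Plant 2 against (Idle, Medium): payoffs 15, 6 → best response High.
Plant 2 against (Low, Low): payoffs 9, 20 → best response Max.
Plant 2 against (Low, Medium): payoffs 16, 7 → best response High.
Plant 3 against (Idle, High): payoffs 3, 14 → best response Medium.
Plant 3 against (Idle, Max): payoffs 11, 8 → best response Low.
Plant 3 against (Low, High): payoffs 6, 20 → best response Medium.
Plant 3 against (Low, Max): payoffs 16, 15 → best response Low.
Mutual best responses: (Low, High, Medium); (Low, Max, Low).

(Low, High, Medium) and (Low, Max, Low)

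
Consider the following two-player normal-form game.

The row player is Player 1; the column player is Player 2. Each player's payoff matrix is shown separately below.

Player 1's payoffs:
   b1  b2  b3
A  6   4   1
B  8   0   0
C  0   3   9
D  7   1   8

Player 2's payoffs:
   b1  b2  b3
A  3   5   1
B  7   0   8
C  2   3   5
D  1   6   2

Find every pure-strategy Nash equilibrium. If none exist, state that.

(A, b1): Player 1 can switch to B (6 → 8). Not NE.
(A, b2): Player 1 gets 4, best alternative 3; Player 2 gets 5, best alternative 3. No profitable deviation — NE.
(A, b3): Player 1 can switch to C (1 → 9). Not NE.
(B, b1): Player 2 can switch to b3 (7 → 8). Not NE.
(B, b2): Player 1 can switch to A (0 → 4). Not NE.
(B, b3): Player 1 can switch to A (0 → 1). Not NE.
(C, b1): Player 1 can switch to A (0 → 6). Not NE.
(C, b2): Player 1 can switch to A (3 → 4). Not NE.
(C, b3): Player 1 gets 9, best alternative 8; Player 2 gets 5, best alternative 3. No profitable deviation — NE.
(D, b1): Player 1 can switch to B (7 → 8). Not NE.
(The remaining 2 profiles each have a profitable deviation by the same check.)

Pure-strategy Nash equilibria: (A, b2), (C, b3)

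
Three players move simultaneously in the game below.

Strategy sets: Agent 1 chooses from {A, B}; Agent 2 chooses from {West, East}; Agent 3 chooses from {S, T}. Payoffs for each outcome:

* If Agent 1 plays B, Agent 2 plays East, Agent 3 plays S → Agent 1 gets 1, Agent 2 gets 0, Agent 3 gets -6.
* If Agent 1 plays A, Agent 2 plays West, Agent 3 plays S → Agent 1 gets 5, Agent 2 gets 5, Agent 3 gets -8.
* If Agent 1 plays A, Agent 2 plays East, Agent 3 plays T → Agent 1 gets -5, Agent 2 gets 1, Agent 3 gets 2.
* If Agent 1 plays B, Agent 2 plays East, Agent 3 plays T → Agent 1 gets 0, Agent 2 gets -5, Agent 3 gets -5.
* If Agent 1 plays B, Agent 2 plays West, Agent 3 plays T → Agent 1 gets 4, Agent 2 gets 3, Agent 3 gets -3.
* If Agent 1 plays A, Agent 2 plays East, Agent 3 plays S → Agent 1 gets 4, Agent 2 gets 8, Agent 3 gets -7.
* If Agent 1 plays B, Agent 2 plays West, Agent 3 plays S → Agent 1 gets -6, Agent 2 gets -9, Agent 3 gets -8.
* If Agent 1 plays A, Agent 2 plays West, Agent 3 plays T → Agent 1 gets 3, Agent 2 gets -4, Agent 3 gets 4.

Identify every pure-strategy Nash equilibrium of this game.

Pure NE: (B, West, T)

For each player, find the best response to each opponent profile; mutual best responses are the pure NE.
Agent 1 against (West, S): payoffs 5, -6 → best response A.
Agent 1 against (West, T): payoffs 3, 4 → best response B.
Agent 1 against (East, S): payoffs 4, 1 → best response A.
Agent 1 against (East, T): payoffs -5, 0 → best response B.
Agent 2 against (A, S): payoffs 5, 8 → best response East.
Agent 2 against (A, T): payoffs -4, 1 → best response East.
Agent 2 against (B, S): payoffs -9, 0 → best response East.
Agent 2 against (B, T): payoffs 3, -5 → best response West.
Agent 3 against (A, West): payoffs -8, 4 → best response T.
Agent 3 against (A, East): payoffs -7, 2 → best response T.
Agent 3 against (B, West): payoffs -8, -3 → best response T.
Agent 3 against (B, East): payoffs -6, -5 → best response T.
Mutual best responses: (B, West, T).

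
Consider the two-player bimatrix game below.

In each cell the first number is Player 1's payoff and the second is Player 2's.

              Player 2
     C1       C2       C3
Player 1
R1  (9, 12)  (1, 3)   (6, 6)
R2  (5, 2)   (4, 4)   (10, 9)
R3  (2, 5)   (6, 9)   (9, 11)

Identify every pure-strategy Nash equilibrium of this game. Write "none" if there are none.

For each player, find the best response to each opponent profile; mutual best responses are the pure NE.
Player 1 against C1: payoffs 9, 5, 2 → best response R1.
Player 1 against C2: payoffs 1, 4, 6 → best response R3.
Player 1 against C3: payoffs 6, 10, 9 → best response R2.
Player 2 against R1: payoffs 12, 3, 6 → best response C1.
Player 2 against R2: payoffs 2, 4, 9 → best response C3.
Player 2 against R3: payoffs 5, 9, 11 → best response C3.
Mutual best responses: (R1, C1); (R2, C3).

(R1, C1), (R2, C3)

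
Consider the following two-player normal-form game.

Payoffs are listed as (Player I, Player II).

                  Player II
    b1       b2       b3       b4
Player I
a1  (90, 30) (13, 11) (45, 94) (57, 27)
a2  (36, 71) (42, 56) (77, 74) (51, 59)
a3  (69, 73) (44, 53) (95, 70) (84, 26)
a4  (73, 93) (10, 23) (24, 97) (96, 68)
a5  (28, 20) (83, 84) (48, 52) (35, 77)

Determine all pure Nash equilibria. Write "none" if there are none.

Player I against b1: payoffs 90, 36, 69, 73, 28 → best response a1.
Player I against b2: payoffs 13, 42, 44, 10, 83 → best response a5.
Player I against b3: payoffs 45, 77, 95, 24, 48 → best response a3.
Player I against b4: payoffs 57, 51, 84, 96, 35 → best response a4.
Player II against a1: payoffs 30, 11, 94, 27 → best response b3.
Player II against a2: payoffs 71, 56, 74, 59 → best response b3.
Player II against a3: payoffs 73, 53, 70, 26 → best response b1.
Player II against a4: payoffs 93, 23, 97, 68 → best response b3.
Player II against a5: payoffs 20, 84, 52, 77 → best response b2.
Mutual best responses: (a5, b2).

The unique pure-strategy Nash equilibrium is (a5, b2).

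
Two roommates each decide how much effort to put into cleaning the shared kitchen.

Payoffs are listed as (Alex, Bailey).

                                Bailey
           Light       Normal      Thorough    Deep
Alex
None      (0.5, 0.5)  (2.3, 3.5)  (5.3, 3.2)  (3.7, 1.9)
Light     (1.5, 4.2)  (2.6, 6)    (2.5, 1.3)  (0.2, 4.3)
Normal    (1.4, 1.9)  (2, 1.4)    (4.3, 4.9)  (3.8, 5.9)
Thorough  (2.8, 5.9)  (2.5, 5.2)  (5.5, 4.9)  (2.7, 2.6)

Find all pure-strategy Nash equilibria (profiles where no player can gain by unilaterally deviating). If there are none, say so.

(Light, Normal), (Normal, Deep), (Thorough, Light)

Mark each player's best response to every combination of opponents' strategies; a profile where every player is best-responding is a pure Nash equilibrium.
Alex against Light: payoffs 0.5, 1.5, 1.4, 2.8 → best response Thorough.
Alex against Normal: payoffs 2.3, 2.6, 2, 2.5 → best response Light.
Alex against Thorough: payoffs 5.3, 2.5, 4.3, 5.5 → best response Thorough.
Alex against Deep: payoffs 3.7, 0.2, 3.8, 2.7 → best response Normal.
Bailey against None: payoffs 0.5, 3.5, 3.2, 1.9 → best response Normal.
Bailey against Light: payoffs 4.2, 6, 1.3, 4.3 → best response Normal.
Bailey against Normal: payoffs 1.9, 1.4, 4.9, 5.9 → best response Deep.
Bailey against Thorough: payoffs 5.9, 5.2, 4.9, 2.6 → best response Light.
Mutual best responses: (Light, Normal); (Normal, Deep); (Thorough, Light).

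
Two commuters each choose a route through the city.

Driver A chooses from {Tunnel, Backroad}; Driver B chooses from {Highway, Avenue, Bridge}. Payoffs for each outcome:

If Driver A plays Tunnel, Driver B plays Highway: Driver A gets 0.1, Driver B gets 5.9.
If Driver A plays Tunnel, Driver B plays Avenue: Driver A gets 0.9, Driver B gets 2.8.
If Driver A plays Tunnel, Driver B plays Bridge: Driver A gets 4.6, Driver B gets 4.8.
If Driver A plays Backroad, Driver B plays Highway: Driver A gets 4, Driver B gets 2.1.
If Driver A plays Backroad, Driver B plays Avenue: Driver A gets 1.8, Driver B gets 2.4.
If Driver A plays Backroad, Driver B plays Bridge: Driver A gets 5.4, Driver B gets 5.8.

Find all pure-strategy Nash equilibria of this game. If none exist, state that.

Driver A against Highway: payoffs 0.1, 4 → best response Backroad.
Driver A against Avenue: payoffs 0.9, 1.8 → best response Backroad.
Driver A against Bridge: payoffs 4.6, 5.4 → best response Backroad.
Driver B against Tunnel: payoffs 5.9, 2.8, 4.8 → best response Highway.
Driver B against Backroad: payoffs 2.1, 2.4, 5.8 → best response Bridge.
Mutual best responses: (Backroad, Bridge).

The unique pure-strategy Nash equilibrium is (Backroad, Bridge).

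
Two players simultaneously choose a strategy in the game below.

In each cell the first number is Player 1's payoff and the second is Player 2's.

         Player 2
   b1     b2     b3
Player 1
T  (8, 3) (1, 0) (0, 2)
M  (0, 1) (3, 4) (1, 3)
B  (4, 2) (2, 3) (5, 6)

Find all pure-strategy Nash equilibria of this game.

Pure-strategy Nash equilibria: (T, b1), (M, b2), (B, b3)

Player 1 against b1: payoffs 8, 0, 4 → best response T.
Player 1 against b2: payoffs 1, 3, 2 → best response M.
Player 1 against b3: payoffs 0, 1, 5 → best response B.
Player 2 against T: payoffs 3, 0, 2 → best response b1.
Player 2 against M: payoffs 1, 4, 3 → best response b2.
Player 2 against B: payoffs 2, 3, 6 → best response b3.
Mutual best responses: (T, b1); (M, b2); (B, b3).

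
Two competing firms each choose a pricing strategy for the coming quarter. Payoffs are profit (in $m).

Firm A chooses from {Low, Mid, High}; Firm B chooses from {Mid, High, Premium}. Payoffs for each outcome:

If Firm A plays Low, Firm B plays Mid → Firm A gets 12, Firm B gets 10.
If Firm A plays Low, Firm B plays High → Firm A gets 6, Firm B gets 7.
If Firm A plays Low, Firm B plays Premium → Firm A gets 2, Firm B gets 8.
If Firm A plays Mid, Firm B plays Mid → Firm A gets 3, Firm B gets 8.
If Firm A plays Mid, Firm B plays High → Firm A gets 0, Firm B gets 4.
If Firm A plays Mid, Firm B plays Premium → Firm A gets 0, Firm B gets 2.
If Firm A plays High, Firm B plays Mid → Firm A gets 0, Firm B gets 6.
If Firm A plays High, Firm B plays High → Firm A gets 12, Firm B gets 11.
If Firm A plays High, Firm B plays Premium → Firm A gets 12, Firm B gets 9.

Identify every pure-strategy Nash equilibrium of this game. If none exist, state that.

(Low, Mid): Firm A gets 12, best alternative 3; Firm B gets 10, best alternative 8. No profitable deviation — NE.
(Low, High): Firm A can switch to High (6 → 12). Not NE.
(Low, Premium): Firm A can switch to High (2 → 12). Not NE.
(Mid, Mid): Firm A can switch to Low (3 → 12). Not NE.
(Mid, High): Firm A can switch to Low (0 → 6). Not NE.
(Mid, Premium): Firm A can switch to Low (0 → 2). Not NE.
(High, Mid): Firm A can switch to Low (0 → 12). Not NE.
(High, High): Firm A gets 12, best alternative 6; Firm B gets 11, best alternative 9. No profitable deviation — NE.
(The remaining 1 profile has a profitable deviation by the same check.)

Pure-strategy Nash equilibria: (Low, Mid); (High, High)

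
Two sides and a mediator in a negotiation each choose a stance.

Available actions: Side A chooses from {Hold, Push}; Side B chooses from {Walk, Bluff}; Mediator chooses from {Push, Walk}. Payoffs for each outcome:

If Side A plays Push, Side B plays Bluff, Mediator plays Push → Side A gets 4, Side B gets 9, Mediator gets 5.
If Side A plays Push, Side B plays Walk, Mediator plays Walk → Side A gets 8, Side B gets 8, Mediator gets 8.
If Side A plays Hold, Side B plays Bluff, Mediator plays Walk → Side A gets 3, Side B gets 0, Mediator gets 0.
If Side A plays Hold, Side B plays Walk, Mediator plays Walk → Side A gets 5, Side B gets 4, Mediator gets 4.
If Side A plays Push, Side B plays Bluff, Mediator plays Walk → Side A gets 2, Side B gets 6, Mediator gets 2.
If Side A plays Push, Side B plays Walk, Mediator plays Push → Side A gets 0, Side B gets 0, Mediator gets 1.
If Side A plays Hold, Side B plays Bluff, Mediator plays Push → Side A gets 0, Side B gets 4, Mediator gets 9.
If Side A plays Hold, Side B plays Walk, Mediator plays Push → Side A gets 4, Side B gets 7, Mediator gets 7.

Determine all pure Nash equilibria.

The pure Nash equilibria are (Hold, Walk, Push) and (Push, Walk, Walk) and (Push, Bluff, Push).

Side A against (Walk, Push): payoffs 4, 0 → best response Hold.
Side A against (Walk, Walk): payoffs 5, 8 → best response Push.
Side A against (Bluff, Push): payoffs 0, 4 → best response Push.
Side A against (Bluff, Walk): payoffs 3, 2 → best response Hold.
Side B against (Hold, Push): payoffs 7, 4 → best response Walk.
Side B against (Hold, Walk): payoffs 4, 0 → best response Walk.
Side B against (Push, Push): payoffs 0, 9 → best response Bluff.
Side B against (Push, Walk): payoffs 8, 6 → best response Walk.
Mediator against (Hold, Walk): payoffs 7, 4 → best response Push.
Mediator against (Hold, Bluff): payoffs 9, 0 → best response Push.
Mediator against (Push, Walk): payoffs 1, 8 → best response Walk.
Mediator against (Push, Bluff): payoffs 5, 2 → best response Push.
Mutual best responses: (Hold, Walk, Push); (Push, Walk, Walk); (Push, Bluff, Push).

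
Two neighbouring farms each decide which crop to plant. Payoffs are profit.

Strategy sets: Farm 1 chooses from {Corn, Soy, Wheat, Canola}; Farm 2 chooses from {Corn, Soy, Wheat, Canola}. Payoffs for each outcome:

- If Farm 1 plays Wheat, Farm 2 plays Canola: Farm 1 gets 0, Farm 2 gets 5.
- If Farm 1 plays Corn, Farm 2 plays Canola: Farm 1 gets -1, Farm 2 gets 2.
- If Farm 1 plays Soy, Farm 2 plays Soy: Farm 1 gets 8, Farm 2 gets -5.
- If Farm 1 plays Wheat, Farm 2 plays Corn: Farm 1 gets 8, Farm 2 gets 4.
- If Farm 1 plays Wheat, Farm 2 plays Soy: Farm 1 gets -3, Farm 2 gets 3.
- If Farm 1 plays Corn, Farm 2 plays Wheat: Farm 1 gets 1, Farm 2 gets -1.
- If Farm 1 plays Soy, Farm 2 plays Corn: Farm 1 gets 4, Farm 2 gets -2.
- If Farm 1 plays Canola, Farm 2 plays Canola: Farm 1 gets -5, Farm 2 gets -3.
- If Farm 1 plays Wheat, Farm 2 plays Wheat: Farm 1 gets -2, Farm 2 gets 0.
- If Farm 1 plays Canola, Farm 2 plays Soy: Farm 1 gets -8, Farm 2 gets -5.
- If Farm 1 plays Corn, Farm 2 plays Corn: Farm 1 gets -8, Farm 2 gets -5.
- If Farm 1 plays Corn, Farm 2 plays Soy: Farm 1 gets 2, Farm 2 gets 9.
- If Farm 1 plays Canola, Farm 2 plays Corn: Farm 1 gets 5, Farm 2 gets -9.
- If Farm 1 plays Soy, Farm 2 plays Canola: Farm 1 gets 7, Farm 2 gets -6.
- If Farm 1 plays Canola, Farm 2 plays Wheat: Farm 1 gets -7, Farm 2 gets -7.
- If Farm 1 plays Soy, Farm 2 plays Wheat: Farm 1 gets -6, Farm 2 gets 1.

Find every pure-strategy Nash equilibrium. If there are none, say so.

Mark each player's best response to every combination of opponents' strategies; a profile where every player is best-responding is a pure Nash equilibrium.
Farm 1 against Corn: payoffs -8, 4, 8, 5 → best response Wheat.
Farm 1 against Soy: payoffs 2, 8, -3, -8 → best response Soy.
Farm 1 against Wheat: payoffs 1, -6, -2, -7 → best response Corn.
Farm 1 against Canola: payoffs -1, 7, 0, -5 → best response Soy.
Farm 2 against Corn: payoffs -5, 9, -1, 2 → best response Soy.
Farm 2 against Soy: payoffs -2, -5, 1, -6 → best response Wheat.
Farm 2 against Wheat: payoffs 4, 3, 0, 5 → best response Canola.
Farm 2 against Canola: payoffs -9, -5, -7, -3 → best response Canola.
No profile is a mutual best response for all players.

No pure-strategy Nash equilibrium.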